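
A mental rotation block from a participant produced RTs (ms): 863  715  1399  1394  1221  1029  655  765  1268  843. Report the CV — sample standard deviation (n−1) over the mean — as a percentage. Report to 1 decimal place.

n = 10, Σ = 10152, M = 1015.2000
Σ(x−M)² = 732525.600; s = √(732525.600/9) = 285.2924
CV = 285.2924 / 1015.2000 = 0.28102 = 28.102%

28.1%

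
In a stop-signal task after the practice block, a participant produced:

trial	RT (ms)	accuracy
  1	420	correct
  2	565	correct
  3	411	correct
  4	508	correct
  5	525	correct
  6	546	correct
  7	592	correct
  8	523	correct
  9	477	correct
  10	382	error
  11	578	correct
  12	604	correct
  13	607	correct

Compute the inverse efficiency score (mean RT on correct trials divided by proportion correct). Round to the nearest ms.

574 ms

Correct trials (n=12): 420, 565, 411, 508, 525, 546, 592, 523, 477, 578, 604, 607
Mean correct RT = 6356/12 = 529.6667 ms
Proportion correct = 12/13
IES = 529.6667 / (12/13) = 573.806 ms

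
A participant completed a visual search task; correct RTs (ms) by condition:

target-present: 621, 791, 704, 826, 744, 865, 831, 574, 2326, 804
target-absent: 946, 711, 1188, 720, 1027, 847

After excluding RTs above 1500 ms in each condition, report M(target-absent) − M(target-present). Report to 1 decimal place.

target-present: exclude 2326
M(target-present) = 6760/9 = 751.111
M(target-absent) = 5439/6 = 906.500
Difference = 906.500 − 751.111 = 155.389 ms

155.4 ms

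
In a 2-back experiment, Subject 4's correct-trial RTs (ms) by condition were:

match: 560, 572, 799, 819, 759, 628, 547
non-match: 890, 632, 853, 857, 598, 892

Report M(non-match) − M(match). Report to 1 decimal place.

117.9 ms

M(match) = 4684/7 = 669.143
M(non-match) = 4722/6 = 787.000
Difference = 787.000 − 669.143 = 117.857 ms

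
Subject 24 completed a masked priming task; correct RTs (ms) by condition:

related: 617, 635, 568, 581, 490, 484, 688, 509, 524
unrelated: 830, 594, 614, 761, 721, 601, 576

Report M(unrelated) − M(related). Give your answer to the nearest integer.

M(related) = 5096/9 = 566.222
M(unrelated) = 4697/7 = 671.000
Difference = 671.000 − 566.222 = 104.778 ms

105 ms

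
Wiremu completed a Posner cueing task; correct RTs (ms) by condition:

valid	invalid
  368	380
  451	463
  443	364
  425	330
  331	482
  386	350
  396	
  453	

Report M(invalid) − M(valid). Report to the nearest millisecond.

M(valid) = 3253/8 = 406.625
M(invalid) = 2369/6 = 394.833
Difference = 394.833 − 406.625 = -11.792 ms

-12 ms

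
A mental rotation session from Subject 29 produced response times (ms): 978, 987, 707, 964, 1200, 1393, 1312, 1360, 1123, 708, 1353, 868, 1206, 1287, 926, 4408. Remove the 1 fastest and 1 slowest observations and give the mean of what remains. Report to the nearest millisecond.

1119 ms

Sorted: 707, 708, 868, 926, 964, 978, 987, 1123, 1200, 1206, 1287, 1312, 1353, 1360, 1393, 4408
Drop lowest 1 (707) and highest 1 (4408)
Remaining (n=14): Σ = 15665, mean = 15665/14 = 1118.929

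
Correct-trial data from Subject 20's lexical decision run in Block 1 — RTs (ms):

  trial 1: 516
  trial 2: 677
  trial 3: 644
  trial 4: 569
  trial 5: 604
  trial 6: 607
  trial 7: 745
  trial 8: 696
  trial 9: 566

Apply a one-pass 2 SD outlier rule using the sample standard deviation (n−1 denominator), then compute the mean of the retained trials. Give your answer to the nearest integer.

625 ms

n = 9, ΣRT = 5624, M = 624.889
Σ(x−M)² = 41768.89; s = √(41768.89/8) = 72.257
Cutoffs: 624.889 ± 2·72.257 → [480.4, 769.4]
No RTs fall outside the cutoffs; all 9 retained. Mean = 5624/9 = 624.889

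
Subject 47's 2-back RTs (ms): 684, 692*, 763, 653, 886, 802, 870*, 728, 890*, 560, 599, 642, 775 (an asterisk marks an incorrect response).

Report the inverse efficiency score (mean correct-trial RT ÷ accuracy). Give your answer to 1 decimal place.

922.0 ms

Correct trials (n=10): 684, 763, 653, 886, 802, 728, 560, 599, 642, 775
Mean correct RT = 7092/10 = 709.2000 ms
Proportion correct = 10/13
IES = 709.2000 / (10/13) = 921.960 ms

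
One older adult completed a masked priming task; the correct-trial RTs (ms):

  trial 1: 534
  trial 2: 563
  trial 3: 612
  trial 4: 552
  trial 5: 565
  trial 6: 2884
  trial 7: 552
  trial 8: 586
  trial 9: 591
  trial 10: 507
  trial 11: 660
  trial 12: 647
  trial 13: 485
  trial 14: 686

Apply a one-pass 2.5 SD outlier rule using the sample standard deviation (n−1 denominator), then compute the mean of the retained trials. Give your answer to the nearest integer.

n = 14, ΣRT = 10424, M = 744.571
Σ(x−M)² = 4971101.43; s = √(4971101.43/13) = 618.379
Cutoffs: 744.571 ± 2.5·618.379 → [-801.4, 2290.5]
Outside: 2884 → excluded.
Retained (n=13): Σ = 7540, mean = 7540/13 = 580.000

580 ms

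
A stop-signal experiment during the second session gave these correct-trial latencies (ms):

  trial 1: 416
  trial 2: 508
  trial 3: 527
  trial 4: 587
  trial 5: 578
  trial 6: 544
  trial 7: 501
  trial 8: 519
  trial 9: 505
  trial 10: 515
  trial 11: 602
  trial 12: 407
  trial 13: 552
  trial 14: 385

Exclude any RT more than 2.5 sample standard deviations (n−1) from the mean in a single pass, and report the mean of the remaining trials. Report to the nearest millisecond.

n = 14, ΣRT = 7146, M = 510.429
Σ(x−M)² = 57509.43; s = √(57509.43/13) = 66.512
Cutoffs: 510.429 ± 2.5·66.512 → [344.1, 676.7]
No RTs fall outside the cutoffs; all 14 retained. Mean = 7146/14 = 510.429

510 ms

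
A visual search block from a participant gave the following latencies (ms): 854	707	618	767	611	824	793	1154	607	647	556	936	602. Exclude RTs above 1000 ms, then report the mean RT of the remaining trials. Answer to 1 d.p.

710.2 ms

Excluded: 1154
Retained (n=12): Σ = 8522
Mean = 8522/12 = 710.1667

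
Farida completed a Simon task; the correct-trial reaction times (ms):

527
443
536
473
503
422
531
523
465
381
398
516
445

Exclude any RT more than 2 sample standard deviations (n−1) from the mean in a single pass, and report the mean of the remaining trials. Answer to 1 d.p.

474.1 ms

n = 13, ΣRT = 6163, M = 474.077
Σ(x−M)² = 33920.92; s = √(33920.92/12) = 53.167
Cutoffs: 474.077 ± 2·53.167 → [367.7, 580.4]
No RTs fall outside the cutoffs; all 13 retained. Mean = 6163/13 = 474.077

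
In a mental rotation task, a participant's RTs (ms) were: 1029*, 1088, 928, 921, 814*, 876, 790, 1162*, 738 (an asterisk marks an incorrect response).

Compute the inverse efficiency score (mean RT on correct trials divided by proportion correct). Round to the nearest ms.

1335 ms

Correct trials (n=6): 1088, 928, 921, 876, 790, 738
Mean correct RT = 5341/6 = 890.1667 ms
Proportion correct = 6/9
IES = 890.1667 / (6/9) = 1335.250 ms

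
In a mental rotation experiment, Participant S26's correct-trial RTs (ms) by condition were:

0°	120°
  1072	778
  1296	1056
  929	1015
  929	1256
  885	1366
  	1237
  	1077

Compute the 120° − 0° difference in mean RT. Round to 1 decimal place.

M(0°) = 5111/5 = 1022.200
M(120°) = 7785/7 = 1112.143
Difference = 1112.143 − 1022.200 = 89.943 ms

89.9 ms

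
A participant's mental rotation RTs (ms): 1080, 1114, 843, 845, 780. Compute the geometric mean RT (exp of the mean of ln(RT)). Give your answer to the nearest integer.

923 ms

ln(RT): 6.9847, 7.0157, 6.7370, 6.7393, 6.6593
Mean ln(RT) = 34.1360/5 = 6.82721
Geometric mean = exp(6.82721) = 922.61 ms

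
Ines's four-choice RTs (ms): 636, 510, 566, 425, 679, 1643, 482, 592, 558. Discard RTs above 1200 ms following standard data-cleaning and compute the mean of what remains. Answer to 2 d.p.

Excluded: 1643
Retained (n=8): Σ = 4448
Mean = 4448/8 = 556.0000

556.00 ms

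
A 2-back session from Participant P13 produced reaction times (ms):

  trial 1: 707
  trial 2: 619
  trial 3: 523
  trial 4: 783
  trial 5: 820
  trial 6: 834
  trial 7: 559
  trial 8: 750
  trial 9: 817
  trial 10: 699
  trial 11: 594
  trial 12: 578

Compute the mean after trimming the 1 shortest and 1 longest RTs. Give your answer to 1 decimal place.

Sorted: 523, 559, 578, 594, 619, 699, 707, 750, 783, 817, 820, 834
Drop lowest 1 (523) and highest 1 (834)
Remaining (n=10): Σ = 6926, mean = 6926/10 = 692.600

692.6 ms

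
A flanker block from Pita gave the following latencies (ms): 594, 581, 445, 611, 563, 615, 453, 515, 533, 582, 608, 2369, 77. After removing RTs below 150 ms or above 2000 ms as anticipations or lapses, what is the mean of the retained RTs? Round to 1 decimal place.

554.5 ms

Excluded: 77, 2369
Retained (n=11): Σ = 6100
Mean = 6100/11 = 554.5455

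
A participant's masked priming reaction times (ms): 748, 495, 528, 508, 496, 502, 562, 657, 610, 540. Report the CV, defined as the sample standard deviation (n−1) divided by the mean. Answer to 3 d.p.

n = 10, Σ = 5646, M = 564.6000
Σ(x−M)² = 62858.400; s = √(62858.400/9) = 83.5719
CV = 83.5719 / 564.6000 = 0.14802

0.148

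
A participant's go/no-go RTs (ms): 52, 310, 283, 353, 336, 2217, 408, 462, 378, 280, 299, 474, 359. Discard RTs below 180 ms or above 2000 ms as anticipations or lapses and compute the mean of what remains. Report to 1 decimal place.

358.4 ms

Excluded: 52, 2217
Retained (n=11): Σ = 3942
Mean = 3942/11 = 358.3636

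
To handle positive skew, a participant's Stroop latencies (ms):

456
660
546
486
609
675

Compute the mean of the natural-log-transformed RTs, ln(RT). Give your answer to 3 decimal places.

ln(RT): 6.1225, 6.4922, 6.3026, 6.1862, 6.4118, 6.5147
Σ ln(RT) = 38.0301
Mean = 38.0301/6 = 6.33835

6.338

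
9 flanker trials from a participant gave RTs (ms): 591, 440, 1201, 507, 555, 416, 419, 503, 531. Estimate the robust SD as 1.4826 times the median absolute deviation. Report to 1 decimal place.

99.3 ms

Sorted: 416, 419, 440, 503, 507, 531, 555, 591, 1201 → median = 507
|x − 507| sorted: 0, 4, 24, 48, 67, 84, 88, 91, 694 → MAD = 67
Robust SD ≈ 1.4826 × 67 = 99.334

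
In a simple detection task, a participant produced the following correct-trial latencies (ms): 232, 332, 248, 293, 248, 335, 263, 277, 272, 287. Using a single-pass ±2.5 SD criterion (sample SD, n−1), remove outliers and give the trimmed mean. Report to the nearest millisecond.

n = 10, ΣRT = 2787, M = 278.700
Σ(x−M)² = 10644.10; s = √(10644.10/9) = 34.390
Cutoffs: 278.700 ± 2.5·34.390 → [192.7, 364.7]
No RTs fall outside the cutoffs; all 10 retained. Mean = 2787/10 = 278.700

279 ms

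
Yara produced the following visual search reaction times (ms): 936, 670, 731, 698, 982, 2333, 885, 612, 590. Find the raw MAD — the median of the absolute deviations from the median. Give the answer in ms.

Sorted: 590, 612, 670, 698, 731, 885, 936, 982, 2333 → median = 731
|x − 731|: 205, 61, 0, 33, 251, 1602, 154, 119, 141
Sorted deviations: 0, 33, 61, 119, 141, 154, 205, 251, 1602 → MAD = 141

141 ms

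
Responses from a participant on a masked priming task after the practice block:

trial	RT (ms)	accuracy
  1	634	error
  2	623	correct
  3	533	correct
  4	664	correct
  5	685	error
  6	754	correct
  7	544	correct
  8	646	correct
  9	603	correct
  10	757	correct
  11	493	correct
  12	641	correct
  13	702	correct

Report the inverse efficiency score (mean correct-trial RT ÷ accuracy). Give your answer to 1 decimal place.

Correct trials (n=11): 623, 533, 664, 754, 544, 646, 603, 757, 493, 641, 702
Mean correct RT = 6960/11 = 632.7273 ms
Proportion correct = 11/13
IES = 632.7273 / (11/13) = 747.769 ms

747.8 ms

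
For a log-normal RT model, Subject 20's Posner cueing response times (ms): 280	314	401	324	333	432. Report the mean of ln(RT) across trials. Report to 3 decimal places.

ln(RT): 5.6348, 5.7494, 5.9940, 5.7807, 5.8081, 6.0684
Σ ln(RT) = 35.0355
Mean = 35.0355/6 = 5.83924

5.839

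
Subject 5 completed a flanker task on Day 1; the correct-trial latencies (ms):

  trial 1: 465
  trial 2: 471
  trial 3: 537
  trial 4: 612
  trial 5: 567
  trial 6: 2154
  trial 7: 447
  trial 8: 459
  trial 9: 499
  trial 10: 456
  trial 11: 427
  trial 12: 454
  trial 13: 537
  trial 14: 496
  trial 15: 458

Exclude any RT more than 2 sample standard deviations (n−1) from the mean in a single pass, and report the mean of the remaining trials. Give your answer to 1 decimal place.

491.8 ms

n = 15, ΣRT = 9039, M = 602.600
Σ(x−M)² = 2615303.60; s = √(2615303.60/14) = 432.212
Cutoffs: 602.600 ± 2·432.212 → [-261.8, 1467.0]
Outside: 2154 → excluded.
Retained (n=14): Σ = 6885, mean = 6885/14 = 491.786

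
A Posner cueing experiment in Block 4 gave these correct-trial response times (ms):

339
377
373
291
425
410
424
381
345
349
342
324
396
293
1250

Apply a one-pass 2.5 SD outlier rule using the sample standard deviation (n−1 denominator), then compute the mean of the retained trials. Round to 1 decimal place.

362.1 ms

n = 15, ΣRT = 6319, M = 421.267
Σ(x−M)² = 760468.93; s = √(760468.93/14) = 233.065
Cutoffs: 421.267 ± 2.5·233.065 → [-161.4, 1003.9]
Outside: 1250 → excluded.
Retained (n=14): Σ = 5069, mean = 5069/14 = 362.071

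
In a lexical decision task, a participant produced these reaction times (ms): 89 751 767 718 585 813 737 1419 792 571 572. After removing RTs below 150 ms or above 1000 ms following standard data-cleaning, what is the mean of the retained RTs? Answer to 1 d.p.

Excluded: 89, 1419
Retained (n=9): Σ = 6306
Mean = 6306/9 = 700.6667

700.7 ms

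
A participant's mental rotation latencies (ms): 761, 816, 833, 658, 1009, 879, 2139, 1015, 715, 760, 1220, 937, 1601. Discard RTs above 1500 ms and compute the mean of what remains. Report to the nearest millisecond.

Excluded: 1601, 2139
Retained (n=11): Σ = 9603
Mean = 9603/11 = 873.0000

873 ms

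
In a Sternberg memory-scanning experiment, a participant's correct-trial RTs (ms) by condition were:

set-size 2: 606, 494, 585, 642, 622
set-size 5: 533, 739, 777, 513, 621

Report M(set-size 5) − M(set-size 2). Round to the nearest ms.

47 ms

M(set-size 2) = 2949/5 = 589.800
M(set-size 5) = 3183/5 = 636.600
Difference = 636.600 − 589.800 = 46.800 ms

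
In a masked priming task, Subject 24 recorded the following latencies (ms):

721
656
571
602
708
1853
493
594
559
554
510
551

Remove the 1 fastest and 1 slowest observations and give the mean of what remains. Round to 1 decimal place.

602.6 ms

Sorted: 493, 510, 551, 554, 559, 571, 594, 602, 656, 708, 721, 1853
Drop lowest 1 (493) and highest 1 (1853)
Remaining (n=10): Σ = 6026, mean = 6026/10 = 602.600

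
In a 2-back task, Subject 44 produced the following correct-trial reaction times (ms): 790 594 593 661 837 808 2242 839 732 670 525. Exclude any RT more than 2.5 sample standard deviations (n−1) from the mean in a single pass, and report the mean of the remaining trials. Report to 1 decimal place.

704.9 ms

n = 11, ΣRT = 9291, M = 844.636
Σ(x−M)² = 2262256.55; s = √(2262256.55/10) = 475.632
Cutoffs: 844.636 ± 2.5·475.632 → [-344.4, 2033.7]
Outside: 2242 → excluded.
Retained (n=10): Σ = 7049, mean = 7049/10 = 704.900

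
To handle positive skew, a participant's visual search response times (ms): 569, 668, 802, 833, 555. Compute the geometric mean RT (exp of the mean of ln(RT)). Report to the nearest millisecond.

ln(RT): 6.3439, 6.5043, 6.6871, 6.7250, 6.3190
Mean ln(RT) = 32.5793/5 = 6.51586
Geometric mean = exp(6.51586) = 675.77 ms

676 ms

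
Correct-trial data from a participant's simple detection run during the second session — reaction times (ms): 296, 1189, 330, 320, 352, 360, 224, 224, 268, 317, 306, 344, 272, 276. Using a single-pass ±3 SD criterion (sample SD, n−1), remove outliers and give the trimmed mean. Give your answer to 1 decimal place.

n = 14, ΣRT = 5078, M = 362.714
Σ(x−M)² = 759074.86; s = √(759074.86/13) = 241.641
Cutoffs: 362.714 ± 3·241.641 → [-362.2, 1087.6]
Outside: 1189 → excluded.
Retained (n=13): Σ = 3889, mean = 3889/13 = 299.154

299.2 ms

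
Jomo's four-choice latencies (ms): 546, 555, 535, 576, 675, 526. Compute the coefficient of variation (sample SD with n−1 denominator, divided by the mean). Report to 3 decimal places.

0.096

n = 6, Σ = 3413, M = 568.8333
Σ(x−M)² = 15014.833; s = √(15014.833/5) = 54.7993
CV = 54.7993 / 568.8333 = 0.09634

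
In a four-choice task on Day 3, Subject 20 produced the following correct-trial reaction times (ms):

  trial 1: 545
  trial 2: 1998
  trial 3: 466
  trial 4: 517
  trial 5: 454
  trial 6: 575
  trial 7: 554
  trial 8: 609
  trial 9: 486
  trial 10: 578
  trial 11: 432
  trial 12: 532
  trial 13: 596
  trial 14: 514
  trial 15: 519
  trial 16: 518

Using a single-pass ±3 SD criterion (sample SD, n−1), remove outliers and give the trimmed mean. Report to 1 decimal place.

n = 16, ΣRT = 9893, M = 618.312
Σ(x−M)² = 2068071.44; s = √(2068071.44/15) = 371.310
Cutoffs: 618.312 ± 3·371.310 → [-495.6, 1732.2]
Outside: 1998 → excluded.
Retained (n=15): Σ = 7895, mean = 7895/15 = 526.333

526.3 ms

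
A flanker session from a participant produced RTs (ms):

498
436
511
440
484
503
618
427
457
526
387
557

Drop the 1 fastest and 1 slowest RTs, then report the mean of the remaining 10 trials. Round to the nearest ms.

484 ms

Sorted: 387, 427, 436, 440, 457, 484, 498, 503, 511, 526, 557, 618
Drop lowest 1 (387) and highest 1 (618)
Remaining (n=10): Σ = 4839, mean = 4839/10 = 483.900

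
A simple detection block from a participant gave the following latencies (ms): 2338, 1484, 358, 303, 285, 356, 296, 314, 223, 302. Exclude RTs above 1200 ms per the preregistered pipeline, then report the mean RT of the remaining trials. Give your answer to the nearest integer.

305 ms

Excluded: 1484, 2338
Retained (n=8): Σ = 2437
Mean = 2437/8 = 304.6250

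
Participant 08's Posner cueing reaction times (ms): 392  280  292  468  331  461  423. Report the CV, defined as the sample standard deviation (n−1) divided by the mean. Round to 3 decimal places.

n = 7, Σ = 2647, M = 378.1429
Σ(x−M)² = 36418.857; s = √(36418.857/6) = 77.9090
CV = 77.9090 / 378.1429 = 0.20603

0.206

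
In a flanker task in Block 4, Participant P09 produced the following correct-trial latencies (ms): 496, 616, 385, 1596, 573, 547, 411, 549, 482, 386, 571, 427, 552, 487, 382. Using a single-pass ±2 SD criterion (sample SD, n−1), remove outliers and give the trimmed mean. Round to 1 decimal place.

490.3 ms

n = 15, ΣRT = 8460, M = 564.000
Σ(x−M)² = 1224820.00; s = √(1224820.00/14) = 295.782
Cutoffs: 564.000 ± 2·295.782 → [-27.6, 1155.6]
Outside: 1596 → excluded.
Retained (n=14): Σ = 6864, mean = 6864/14 = 490.286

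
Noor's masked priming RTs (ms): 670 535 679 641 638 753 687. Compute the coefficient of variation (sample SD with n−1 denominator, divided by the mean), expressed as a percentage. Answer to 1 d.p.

n = 7, Σ = 4603, M = 657.5714
Σ(x−M)² = 26267.714; s = √(26267.714/6) = 66.1661
CV = 66.1661 / 657.5714 = 0.10062 = 10.062%

10.1%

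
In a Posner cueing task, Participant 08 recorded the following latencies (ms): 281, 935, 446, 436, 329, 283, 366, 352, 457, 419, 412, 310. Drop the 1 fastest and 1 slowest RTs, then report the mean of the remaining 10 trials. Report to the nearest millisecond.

Sorted: 281, 283, 310, 329, 352, 366, 412, 419, 436, 446, 457, 935
Drop lowest 1 (281) and highest 1 (935)
Remaining (n=10): Σ = 3810, mean = 3810/10 = 381.000

381 ms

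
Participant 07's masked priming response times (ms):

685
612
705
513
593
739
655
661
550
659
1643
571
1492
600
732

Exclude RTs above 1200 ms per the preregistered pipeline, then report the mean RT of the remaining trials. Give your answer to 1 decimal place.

636.5 ms

Excluded: 1492, 1643
Retained (n=13): Σ = 8275
Mean = 8275/13 = 636.5385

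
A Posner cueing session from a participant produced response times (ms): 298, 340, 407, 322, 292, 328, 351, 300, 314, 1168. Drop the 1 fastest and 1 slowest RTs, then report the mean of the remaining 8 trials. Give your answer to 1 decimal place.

Sorted: 292, 298, 300, 314, 322, 328, 340, 351, 407, 1168
Drop lowest 1 (292) and highest 1 (1168)
Remaining (n=8): Σ = 2660, mean = 2660/8 = 332.500

332.5 ms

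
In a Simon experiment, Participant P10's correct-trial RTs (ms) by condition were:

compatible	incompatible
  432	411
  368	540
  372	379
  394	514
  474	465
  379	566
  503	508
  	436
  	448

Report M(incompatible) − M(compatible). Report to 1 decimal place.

56.7 ms

M(compatible) = 2922/7 = 417.429
M(incompatible) = 4267/9 = 474.111
Difference = 474.111 − 417.429 = 56.683 ms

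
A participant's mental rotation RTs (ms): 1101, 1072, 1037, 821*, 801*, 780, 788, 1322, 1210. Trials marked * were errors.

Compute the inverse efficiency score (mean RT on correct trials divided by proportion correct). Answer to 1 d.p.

Correct trials (n=7): 1101, 1072, 1037, 780, 788, 1322, 1210
Mean correct RT = 7310/7 = 1044.2857 ms
Proportion correct = 7/9
IES = 1044.2857 / (7/9) = 1342.653 ms

1342.7 ms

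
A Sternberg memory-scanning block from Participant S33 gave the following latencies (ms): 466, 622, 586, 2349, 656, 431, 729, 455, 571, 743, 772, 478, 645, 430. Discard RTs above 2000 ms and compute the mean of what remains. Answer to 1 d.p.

583.4 ms

Excluded: 2349
Retained (n=13): Σ = 7584
Mean = 7584/13 = 583.3846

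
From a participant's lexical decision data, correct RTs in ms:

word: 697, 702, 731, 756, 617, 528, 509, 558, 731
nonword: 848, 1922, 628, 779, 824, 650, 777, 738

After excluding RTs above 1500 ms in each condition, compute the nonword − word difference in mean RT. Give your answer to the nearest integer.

nonword: exclude 1922
M(word) = 5829/9 = 647.667
M(nonword) = 5244/7 = 749.143
Difference = 749.143 − 647.667 = 101.476 ms

101 ms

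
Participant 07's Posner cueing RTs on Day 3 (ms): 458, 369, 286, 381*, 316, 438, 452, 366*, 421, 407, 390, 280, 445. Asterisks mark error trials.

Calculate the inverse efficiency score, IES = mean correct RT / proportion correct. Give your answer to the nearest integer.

Correct trials (n=11): 458, 369, 286, 316, 438, 452, 421, 407, 390, 280, 445
Mean correct RT = 4262/11 = 387.4545 ms
Proportion correct = 11/13
IES = 387.4545 / (11/13) = 457.901 ms

458 ms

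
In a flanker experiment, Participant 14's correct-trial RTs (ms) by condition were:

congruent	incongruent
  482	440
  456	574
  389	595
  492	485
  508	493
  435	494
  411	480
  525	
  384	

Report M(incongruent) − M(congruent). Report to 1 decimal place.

M(congruent) = 4082/9 = 453.556
M(incongruent) = 3561/7 = 508.714
Difference = 508.714 − 453.556 = 55.159 ms

55.2 ms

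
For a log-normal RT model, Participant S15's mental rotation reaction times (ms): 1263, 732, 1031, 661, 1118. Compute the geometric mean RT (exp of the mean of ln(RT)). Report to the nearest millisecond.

ln(RT): 7.1412, 6.5958, 6.9383, 6.4938, 7.0193
Mean ln(RT) = 34.1884/5 = 6.83767
Geometric mean = exp(6.83767) = 932.32 ms

932 ms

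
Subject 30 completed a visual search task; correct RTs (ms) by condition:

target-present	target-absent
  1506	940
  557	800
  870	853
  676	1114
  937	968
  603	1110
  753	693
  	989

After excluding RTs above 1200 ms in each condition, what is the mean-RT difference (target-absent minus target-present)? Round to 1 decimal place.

200.7 ms

target-present: exclude 1506
M(target-present) = 4396/6 = 732.667
M(target-absent) = 7467/8 = 933.375
Difference = 933.375 − 732.667 = 200.708 ms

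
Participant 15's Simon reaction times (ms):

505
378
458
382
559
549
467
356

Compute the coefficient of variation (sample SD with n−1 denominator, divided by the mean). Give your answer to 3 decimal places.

n = 8, Σ = 3654, M = 456.7500
Σ(x−M)² = 43339.500; s = √(43339.500/7) = 78.6852
CV = 78.6852 / 456.7500 = 0.17227

0.172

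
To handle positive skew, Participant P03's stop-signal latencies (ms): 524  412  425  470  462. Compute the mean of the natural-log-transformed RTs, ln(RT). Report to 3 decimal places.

6.125

ln(RT): 6.2615, 6.0210, 6.0521, 6.1527, 6.1356
Σ ln(RT) = 30.6229
Mean = 30.6229/5 = 6.12458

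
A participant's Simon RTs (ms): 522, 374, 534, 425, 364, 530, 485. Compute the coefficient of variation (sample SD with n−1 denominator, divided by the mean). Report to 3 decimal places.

0.160

n = 7, Σ = 3234, M = 462.0000
Σ(x−M)² = 32654.000; s = √(32654.000/6) = 73.7722
CV = 73.7722 / 462.0000 = 0.15968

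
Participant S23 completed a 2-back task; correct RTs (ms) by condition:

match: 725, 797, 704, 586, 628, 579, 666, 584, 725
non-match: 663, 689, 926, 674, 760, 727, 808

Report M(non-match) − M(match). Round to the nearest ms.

84 ms

M(match) = 5994/9 = 666.000
M(non-match) = 5247/7 = 749.571
Difference = 749.571 − 666.000 = 83.571 ms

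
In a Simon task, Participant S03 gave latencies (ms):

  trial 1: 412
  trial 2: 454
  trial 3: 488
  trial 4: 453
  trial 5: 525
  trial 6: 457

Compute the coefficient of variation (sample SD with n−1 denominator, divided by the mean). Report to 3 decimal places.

0.082

n = 6, Σ = 2789, M = 464.8333
Σ(x−M)² = 7266.833; s = √(7266.833/5) = 38.1230
CV = 38.1230 / 464.8333 = 0.08201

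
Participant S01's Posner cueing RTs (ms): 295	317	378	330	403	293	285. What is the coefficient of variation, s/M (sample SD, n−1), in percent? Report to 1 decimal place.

13.8%

n = 7, Σ = 2301, M = 328.7143
Σ(x−M)² = 12409.429; s = √(12409.429/6) = 45.4779
CV = 45.4779 / 328.7143 = 0.13835 = 13.835%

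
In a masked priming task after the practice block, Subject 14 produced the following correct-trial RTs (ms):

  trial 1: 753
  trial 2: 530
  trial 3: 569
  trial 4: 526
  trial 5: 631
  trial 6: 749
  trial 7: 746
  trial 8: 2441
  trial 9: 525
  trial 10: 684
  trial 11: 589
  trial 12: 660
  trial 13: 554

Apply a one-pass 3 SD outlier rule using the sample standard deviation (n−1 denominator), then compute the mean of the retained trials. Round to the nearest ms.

626 ms

n = 13, ΣRT = 9957, M = 765.923
Σ(x−M)² = 3129126.92; s = √(3129126.92/12) = 510.647
Cutoffs: 765.923 ± 3·510.647 → [-766.0, 2297.9]
Outside: 2441 → excluded.
Retained (n=12): Σ = 7516, mean = 7516/12 = 626.333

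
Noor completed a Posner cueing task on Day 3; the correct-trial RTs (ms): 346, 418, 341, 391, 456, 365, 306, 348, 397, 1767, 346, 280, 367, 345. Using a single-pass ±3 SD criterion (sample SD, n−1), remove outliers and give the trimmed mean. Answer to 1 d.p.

362.0 ms

n = 14, ΣRT = 6473, M = 462.357
Σ(x−M)² = 1858393.21; s = √(1858393.21/13) = 378.092
Cutoffs: 462.357 ± 3·378.092 → [-671.9, 1596.6]
Outside: 1767 → excluded.
Retained (n=13): Σ = 4706, mean = 4706/13 = 362.000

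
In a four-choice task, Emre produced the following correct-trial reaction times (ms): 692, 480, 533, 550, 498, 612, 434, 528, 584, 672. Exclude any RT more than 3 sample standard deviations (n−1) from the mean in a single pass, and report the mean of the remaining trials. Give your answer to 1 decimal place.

n = 10, ΣRT = 5583, M = 558.300
Σ(x−M)² = 61192.10; s = √(61192.10/9) = 82.457
Cutoffs: 558.300 ± 3·82.457 → [310.9, 805.7]
No RTs fall outside the cutoffs; all 10 retained. Mean = 5583/10 = 558.300

558.3 ms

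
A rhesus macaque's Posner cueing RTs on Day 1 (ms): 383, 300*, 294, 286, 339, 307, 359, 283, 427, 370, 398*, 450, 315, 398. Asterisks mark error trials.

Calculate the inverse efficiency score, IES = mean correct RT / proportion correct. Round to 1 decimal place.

409.4 ms

Correct trials (n=12): 383, 294, 286, 339, 307, 359, 283, 427, 370, 450, 315, 398
Mean correct RT = 4211/12 = 350.9167 ms
Proportion correct = 12/14
IES = 350.9167 / (12/14) = 409.403 ms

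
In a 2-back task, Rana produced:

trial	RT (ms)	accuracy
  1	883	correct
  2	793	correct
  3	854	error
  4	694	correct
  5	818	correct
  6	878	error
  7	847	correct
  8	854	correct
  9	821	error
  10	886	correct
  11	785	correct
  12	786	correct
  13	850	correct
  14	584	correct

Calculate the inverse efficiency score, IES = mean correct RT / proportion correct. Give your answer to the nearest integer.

Correct trials (n=11): 883, 793, 694, 818, 847, 854, 886, 785, 786, 850, 584
Mean correct RT = 8780/11 = 798.1818 ms
Proportion correct = 11/14
IES = 798.1818 / (11/14) = 1015.868 ms

1016 ms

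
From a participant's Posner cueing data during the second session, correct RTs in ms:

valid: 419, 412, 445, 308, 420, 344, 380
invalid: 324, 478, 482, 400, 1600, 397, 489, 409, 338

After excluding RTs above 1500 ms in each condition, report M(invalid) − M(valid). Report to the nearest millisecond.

25 ms

invalid: exclude 1600
M(valid) = 2728/7 = 389.714
M(invalid) = 3317/8 = 414.625
Difference = 414.625 − 389.714 = 24.911 ms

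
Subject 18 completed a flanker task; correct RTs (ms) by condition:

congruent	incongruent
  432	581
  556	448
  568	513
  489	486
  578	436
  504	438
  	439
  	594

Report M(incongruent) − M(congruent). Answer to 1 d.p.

M(congruent) = 3127/6 = 521.167
M(incongruent) = 3935/8 = 491.875
Difference = 491.875 − 521.167 = -29.292 ms

-29.3 ms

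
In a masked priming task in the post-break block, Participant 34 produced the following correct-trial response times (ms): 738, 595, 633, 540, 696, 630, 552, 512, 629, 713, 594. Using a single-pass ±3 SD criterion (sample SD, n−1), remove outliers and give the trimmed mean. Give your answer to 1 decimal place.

n = 11, ΣRT = 6832, M = 621.091
Σ(x−M)² = 52674.91; s = √(52674.91/10) = 72.577
Cutoffs: 621.091 ± 3·72.577 → [403.4, 838.8]
No RTs fall outside the cutoffs; all 11 retained. Mean = 6832/11 = 621.091

621.1 ms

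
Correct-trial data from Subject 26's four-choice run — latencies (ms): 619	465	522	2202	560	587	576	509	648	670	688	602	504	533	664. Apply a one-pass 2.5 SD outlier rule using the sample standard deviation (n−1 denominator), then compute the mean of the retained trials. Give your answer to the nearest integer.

n = 15, ΣRT = 10349, M = 689.933
Σ(x−M)² = 2513132.93; s = √(2513132.93/14) = 423.686
Cutoffs: 689.933 ± 2.5·423.686 → [-369.3, 1749.1]
Outside: 2202 → excluded.
Retained (n=14): Σ = 8147, mean = 8147/14 = 581.929

582 ms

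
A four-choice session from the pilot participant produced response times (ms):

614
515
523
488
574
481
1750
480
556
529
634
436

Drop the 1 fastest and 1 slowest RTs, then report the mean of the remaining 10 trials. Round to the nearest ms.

539 ms

Sorted: 436, 480, 481, 488, 515, 523, 529, 556, 574, 614, 634, 1750
Drop lowest 1 (436) and highest 1 (1750)
Remaining (n=10): Σ = 5394, mean = 5394/10 = 539.400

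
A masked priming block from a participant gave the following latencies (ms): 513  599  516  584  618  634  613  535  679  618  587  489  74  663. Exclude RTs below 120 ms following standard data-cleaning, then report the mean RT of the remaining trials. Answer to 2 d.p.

588.31 ms

Excluded: 74
Retained (n=13): Σ = 7648
Mean = 7648/13 = 588.3077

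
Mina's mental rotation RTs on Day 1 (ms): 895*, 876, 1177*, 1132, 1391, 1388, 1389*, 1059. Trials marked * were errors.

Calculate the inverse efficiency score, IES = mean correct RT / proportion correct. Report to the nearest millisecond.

1871 ms

Correct trials (n=5): 876, 1132, 1391, 1388, 1059
Mean correct RT = 5846/5 = 1169.2000 ms
Proportion correct = 5/8
IES = 1169.2000 / (5/8) = 1870.720 ms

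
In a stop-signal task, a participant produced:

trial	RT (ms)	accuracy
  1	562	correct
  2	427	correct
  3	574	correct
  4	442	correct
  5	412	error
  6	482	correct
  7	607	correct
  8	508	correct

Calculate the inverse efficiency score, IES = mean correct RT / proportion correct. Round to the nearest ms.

588 ms

Correct trials (n=7): 562, 427, 574, 442, 482, 607, 508
Mean correct RT = 3602/7 = 514.5714 ms
Proportion correct = 7/8
IES = 514.5714 / (7/8) = 588.082 ms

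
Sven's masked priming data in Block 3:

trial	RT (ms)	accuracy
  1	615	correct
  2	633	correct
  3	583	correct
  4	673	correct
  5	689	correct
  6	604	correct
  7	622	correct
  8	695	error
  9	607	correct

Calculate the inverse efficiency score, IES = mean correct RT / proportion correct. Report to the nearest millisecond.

Correct trials (n=8): 615, 633, 583, 673, 689, 604, 622, 607
Mean correct RT = 5026/8 = 628.2500 ms
Proportion correct = 8/9
IES = 628.2500 / (8/9) = 706.781 ms

707 ms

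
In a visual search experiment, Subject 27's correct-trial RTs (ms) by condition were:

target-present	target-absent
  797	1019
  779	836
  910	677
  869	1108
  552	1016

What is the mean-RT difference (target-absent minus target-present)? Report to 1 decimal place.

M(target-present) = 3907/5 = 781.400
M(target-absent) = 4656/5 = 931.200
Difference = 931.200 − 781.400 = 149.800 ms

149.8 ms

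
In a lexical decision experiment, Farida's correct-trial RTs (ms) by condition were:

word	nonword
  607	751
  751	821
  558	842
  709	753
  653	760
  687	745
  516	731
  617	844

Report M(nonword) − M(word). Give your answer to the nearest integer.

M(word) = 5098/8 = 637.250
M(nonword) = 6247/8 = 780.875
Difference = 780.875 − 637.250 = 143.625 ms

144 ms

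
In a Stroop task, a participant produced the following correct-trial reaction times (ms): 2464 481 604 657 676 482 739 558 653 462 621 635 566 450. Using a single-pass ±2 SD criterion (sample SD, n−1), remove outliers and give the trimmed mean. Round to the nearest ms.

583 ms

n = 14, ΣRT = 10048, M = 717.714
Σ(x−M)² = 3385888.86; s = √(3385888.86/13) = 510.346
Cutoffs: 717.714 ± 2·510.346 → [-303.0, 1738.4]
Outside: 2464 → excluded.
Retained (n=13): Σ = 7584, mean = 7584/13 = 583.385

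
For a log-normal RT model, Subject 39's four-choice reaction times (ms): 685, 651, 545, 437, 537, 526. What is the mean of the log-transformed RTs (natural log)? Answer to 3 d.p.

6.323

ln(RT): 6.5294, 6.4785, 6.3008, 6.0799, 6.2860, 6.2653
Σ ln(RT) = 37.9399
Mean = 37.9399/6 = 6.32332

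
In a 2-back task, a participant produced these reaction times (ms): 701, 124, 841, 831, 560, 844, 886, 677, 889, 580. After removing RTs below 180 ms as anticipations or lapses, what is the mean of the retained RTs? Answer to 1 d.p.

756.6 ms

Excluded: 124
Retained (n=9): Σ = 6809
Mean = 6809/9 = 756.5556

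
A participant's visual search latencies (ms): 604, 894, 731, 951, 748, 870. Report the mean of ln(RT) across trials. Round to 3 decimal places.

6.673

ln(RT): 6.4036, 6.7957, 6.5944, 6.8575, 6.6174, 6.7685
Σ ln(RT) = 40.0371
Mean = 40.0371/6 = 6.67285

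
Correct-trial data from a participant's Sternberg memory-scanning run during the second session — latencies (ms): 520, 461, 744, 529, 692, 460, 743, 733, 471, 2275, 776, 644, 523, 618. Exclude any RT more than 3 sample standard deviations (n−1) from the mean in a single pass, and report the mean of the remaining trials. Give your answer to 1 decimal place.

608.8 ms

n = 14, ΣRT = 10189, M = 727.786
Σ(x−M)² = 2750522.36; s = √(2750522.36/13) = 459.977
Cutoffs: 727.786 ± 3·459.977 → [-652.1, 2107.7]
Outside: 2275 → excluded.
Retained (n=13): Σ = 7914, mean = 7914/13 = 608.769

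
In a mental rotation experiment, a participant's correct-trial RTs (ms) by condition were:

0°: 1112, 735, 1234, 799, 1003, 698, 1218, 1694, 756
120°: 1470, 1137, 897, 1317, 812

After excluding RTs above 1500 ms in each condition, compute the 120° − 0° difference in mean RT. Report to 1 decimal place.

182.2 ms

0°: exclude 1694
M(0°) = 7555/8 = 944.375
M(120°) = 5633/5 = 1126.600
Difference = 1126.600 − 944.375 = 182.225 ms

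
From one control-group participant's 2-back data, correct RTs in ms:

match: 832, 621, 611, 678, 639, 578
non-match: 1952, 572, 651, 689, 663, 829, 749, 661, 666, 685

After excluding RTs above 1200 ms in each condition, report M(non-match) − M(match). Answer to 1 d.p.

25.2 ms

non-match: exclude 1952
M(match) = 3959/6 = 659.833
M(non-match) = 6165/9 = 685.000
Difference = 685.000 − 659.833 = 25.167 ms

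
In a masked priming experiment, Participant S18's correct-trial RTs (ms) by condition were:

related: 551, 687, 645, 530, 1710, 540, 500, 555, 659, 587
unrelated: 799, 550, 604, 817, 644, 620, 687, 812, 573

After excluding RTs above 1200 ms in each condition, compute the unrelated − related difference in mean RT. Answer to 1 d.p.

94.7 ms

related: exclude 1710
M(related) = 5254/9 = 583.778
M(unrelated) = 6106/9 = 678.444
Difference = 678.444 − 583.778 = 94.667 ms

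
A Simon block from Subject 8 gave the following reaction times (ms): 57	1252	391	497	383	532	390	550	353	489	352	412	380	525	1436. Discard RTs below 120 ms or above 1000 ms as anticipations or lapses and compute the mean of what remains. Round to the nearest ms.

438 ms

Excluded: 57, 1252, 1436
Retained (n=12): Σ = 5254
Mean = 5254/12 = 437.8333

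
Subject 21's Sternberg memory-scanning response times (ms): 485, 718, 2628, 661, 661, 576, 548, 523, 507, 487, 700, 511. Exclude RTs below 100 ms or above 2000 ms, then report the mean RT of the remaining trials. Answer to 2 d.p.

Excluded: 2628
Retained (n=11): Σ = 6377
Mean = 6377/11 = 579.7273

579.73 ms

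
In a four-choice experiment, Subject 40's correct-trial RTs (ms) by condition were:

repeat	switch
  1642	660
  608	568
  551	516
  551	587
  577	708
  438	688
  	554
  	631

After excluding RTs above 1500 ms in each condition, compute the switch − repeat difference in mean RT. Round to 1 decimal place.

repeat: exclude 1642
M(repeat) = 2725/5 = 545.000
M(switch) = 4912/8 = 614.000
Difference = 614.000 − 545.000 = 69.000 ms

69.0 ms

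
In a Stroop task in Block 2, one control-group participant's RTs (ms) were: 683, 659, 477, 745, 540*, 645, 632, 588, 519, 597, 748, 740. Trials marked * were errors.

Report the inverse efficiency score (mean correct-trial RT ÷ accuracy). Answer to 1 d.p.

Correct trials (n=11): 683, 659, 477, 745, 645, 632, 588, 519, 597, 748, 740
Mean correct RT = 7033/11 = 639.3636 ms
Proportion correct = 11/12
IES = 639.3636 / (11/12) = 697.488 ms

697.5 ms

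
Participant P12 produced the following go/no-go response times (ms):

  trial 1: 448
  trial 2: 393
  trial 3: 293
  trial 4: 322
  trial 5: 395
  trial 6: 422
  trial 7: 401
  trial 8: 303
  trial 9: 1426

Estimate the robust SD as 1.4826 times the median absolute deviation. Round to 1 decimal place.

78.6 ms

Sorted: 293, 303, 322, 393, 395, 401, 422, 448, 1426 → median = 395
|x − 395| sorted: 0, 2, 6, 27, 53, 73, 92, 102, 1031 → MAD = 53
Robust SD ≈ 1.4826 × 53 = 78.578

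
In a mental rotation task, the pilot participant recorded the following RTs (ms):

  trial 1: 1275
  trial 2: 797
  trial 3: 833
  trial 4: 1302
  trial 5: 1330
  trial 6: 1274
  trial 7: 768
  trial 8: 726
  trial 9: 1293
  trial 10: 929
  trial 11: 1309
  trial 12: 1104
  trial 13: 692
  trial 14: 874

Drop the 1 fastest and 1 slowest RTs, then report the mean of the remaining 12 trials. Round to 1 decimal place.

Sorted: 692, 726, 768, 797, 833, 874, 929, 1104, 1274, 1275, 1293, 1302, 1309, 1330
Drop lowest 1 (692) and highest 1 (1330)
Remaining (n=12): Σ = 12484, mean = 12484/12 = 1040.333

1040.3 ms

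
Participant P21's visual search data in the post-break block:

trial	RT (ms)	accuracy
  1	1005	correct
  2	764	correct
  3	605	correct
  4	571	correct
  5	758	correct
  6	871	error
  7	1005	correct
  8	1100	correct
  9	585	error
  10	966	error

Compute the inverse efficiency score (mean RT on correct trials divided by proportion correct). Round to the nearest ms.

Correct trials (n=7): 1005, 764, 605, 571, 758, 1005, 1100
Mean correct RT = 5808/7 = 829.7143 ms
Proportion correct = 7/10
IES = 829.7143 / (7/10) = 1185.306 ms

1185 ms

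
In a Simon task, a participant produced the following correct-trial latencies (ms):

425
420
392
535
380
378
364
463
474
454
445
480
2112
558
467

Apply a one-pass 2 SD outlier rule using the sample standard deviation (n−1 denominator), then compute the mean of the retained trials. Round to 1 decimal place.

445.4 ms

n = 15, ΣRT = 8347, M = 556.467
Σ(x−M)² = 2635449.73; s = √(2635449.73/14) = 433.874
Cutoffs: 556.467 ± 2·433.874 → [-311.3, 1424.2]
Outside: 2112 → excluded.
Retained (n=14): Σ = 6235, mean = 6235/14 = 445.357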